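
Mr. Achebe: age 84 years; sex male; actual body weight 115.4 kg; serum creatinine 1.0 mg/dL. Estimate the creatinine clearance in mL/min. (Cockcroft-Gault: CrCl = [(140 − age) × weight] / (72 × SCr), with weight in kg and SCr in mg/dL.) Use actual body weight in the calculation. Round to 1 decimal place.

89.8 mL/min

CrCl = (140 − 84) × 115.4 / (72 × 1) = 6462.4 / 72.00 ≈ 89.8 mL/min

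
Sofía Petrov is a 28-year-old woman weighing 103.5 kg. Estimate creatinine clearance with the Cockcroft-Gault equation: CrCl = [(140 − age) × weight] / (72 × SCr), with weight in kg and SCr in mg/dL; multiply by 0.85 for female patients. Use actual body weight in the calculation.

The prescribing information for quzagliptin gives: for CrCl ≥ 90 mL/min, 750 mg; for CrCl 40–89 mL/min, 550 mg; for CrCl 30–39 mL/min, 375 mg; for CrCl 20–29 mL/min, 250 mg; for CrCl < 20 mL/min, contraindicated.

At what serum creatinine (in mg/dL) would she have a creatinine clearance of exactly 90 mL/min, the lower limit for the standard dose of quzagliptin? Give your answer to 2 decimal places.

Standard dose requires CrCl ≥ 90 mL/min.
Set (140 − 28) × 103.5 × 0.85 / (72 × SCr) = 90
SCr = (140 − 28) × 103.5 × 0.85 / (72 × 90) = 1.521 mg/dL

1.52 mg/dL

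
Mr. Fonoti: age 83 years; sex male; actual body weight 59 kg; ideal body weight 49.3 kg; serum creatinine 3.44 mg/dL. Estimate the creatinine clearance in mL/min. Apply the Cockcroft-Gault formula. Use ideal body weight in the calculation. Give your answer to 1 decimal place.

CrCl = (140 − 83) × 49.3 / (72 × 3.44) = 2810.1 / 247.68 ≈ 11.3 mL/min

11.3 mL/min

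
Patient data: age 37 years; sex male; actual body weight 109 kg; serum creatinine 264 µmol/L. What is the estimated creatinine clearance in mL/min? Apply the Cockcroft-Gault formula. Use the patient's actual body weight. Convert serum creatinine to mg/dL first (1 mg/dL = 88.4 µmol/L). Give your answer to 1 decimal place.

52.2 mL/min

SCr = 264 / 88.4 = 2.986 mg/dL
CrCl = (140 − 37) × 109 / (72 × 2.986) = 11227.0 / 214.99 ≈ 52.2 mL/min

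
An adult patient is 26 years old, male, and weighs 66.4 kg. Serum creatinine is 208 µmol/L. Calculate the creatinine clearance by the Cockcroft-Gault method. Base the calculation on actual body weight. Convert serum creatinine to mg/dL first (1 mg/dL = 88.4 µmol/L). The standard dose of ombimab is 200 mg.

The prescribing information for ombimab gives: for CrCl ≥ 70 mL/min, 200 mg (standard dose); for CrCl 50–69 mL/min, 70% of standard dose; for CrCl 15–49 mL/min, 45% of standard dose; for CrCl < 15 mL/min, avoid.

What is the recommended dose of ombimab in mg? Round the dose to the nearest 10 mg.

90 mg

SCr = 208 / 88.4 = 2.353 mg/dL
CrCl = (140 − 26) × 66.4 / (72 × 2.353) = 7569.6 / 169.42 ≈ 44.7 mL/min
CrCl ≈ 45 mL/min → bracket 15–49 mL/min.
45% of 200 mg = 90 mg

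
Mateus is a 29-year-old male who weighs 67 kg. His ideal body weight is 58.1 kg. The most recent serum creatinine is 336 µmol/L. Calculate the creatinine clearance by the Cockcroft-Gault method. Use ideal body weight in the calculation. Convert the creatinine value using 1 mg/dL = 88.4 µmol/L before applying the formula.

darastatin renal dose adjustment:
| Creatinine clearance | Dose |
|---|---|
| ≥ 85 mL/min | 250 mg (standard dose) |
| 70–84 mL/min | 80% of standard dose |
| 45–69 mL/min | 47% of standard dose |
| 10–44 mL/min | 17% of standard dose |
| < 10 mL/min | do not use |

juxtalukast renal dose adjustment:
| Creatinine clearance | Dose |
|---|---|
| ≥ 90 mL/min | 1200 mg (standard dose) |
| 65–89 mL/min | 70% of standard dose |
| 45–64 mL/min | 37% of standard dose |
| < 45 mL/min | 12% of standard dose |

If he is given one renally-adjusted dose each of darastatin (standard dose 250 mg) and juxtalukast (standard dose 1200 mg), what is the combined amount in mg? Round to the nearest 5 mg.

185 mg

SCr = 336 / 88.4 = 3.801 mg/dL
CrCl = (140 − 29) × 58.1 / (72 × 3.801) = 6449.1 / 273.67 ≈ 23.6 mL/min
CrCl ≈ 24 mL/min.
darastatin: 10–44 mL/min → 17% of 250 mg = 42.5 mg.
juxtalukast: < 45 mL/min → 12% of 1200 mg = 144 mg.
Total = 42.5 + 144 = 186.5 mg.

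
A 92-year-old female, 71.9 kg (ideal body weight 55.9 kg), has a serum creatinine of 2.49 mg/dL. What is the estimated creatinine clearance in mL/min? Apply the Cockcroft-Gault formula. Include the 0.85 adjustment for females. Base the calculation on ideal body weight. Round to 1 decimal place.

12.7 mL/min

CrCl = (140 − 92) × 55.9 / (72 × 2.49) × 0.85 = 2683.2 / 179.28 × 0.85 ≈ 12.7 mL/min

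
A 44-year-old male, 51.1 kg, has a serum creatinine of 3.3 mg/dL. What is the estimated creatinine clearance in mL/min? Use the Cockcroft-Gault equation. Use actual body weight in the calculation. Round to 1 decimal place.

CrCl = (140 − 44) × 51.1 / (72 × 3.3) = 4905.6 / 237.60 ≈ 20.6 mL/min

20.6 mL/min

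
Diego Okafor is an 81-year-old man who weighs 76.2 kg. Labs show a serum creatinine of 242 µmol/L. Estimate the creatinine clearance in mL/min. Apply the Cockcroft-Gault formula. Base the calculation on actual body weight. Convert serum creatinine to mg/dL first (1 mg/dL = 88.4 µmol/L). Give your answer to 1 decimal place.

22.8 mL/min

SCr = 242 / 88.4 = 2.738 mg/dL
CrCl = (140 − 81) × 76.2 / (72 × 2.738) = 4495.8 / 197.14 ≈ 22.8 mL/min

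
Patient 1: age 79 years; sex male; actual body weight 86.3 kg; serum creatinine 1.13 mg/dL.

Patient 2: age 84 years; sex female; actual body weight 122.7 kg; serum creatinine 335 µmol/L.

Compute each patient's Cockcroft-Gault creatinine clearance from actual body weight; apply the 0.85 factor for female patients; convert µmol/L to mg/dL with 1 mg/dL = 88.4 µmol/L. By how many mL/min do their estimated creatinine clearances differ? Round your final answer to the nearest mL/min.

43 mL/min

Patient 1: CrCl = (140 − 79) × 86.3 / (72 × 1.13) = 5264.3 / 81.36 ≈ 64.7 mL/min
Patient 2: SCr = 335 / 88.4 = 3.79 mg/dL
Patient 2: CrCl = (140 − 84) × 122.7 / (72 × 3.79) × 0.85 = 6871.2 / 272.88 × 0.85 ≈ 21.4 mL/min
|64.7 − 21.4| = 43.3 mL/min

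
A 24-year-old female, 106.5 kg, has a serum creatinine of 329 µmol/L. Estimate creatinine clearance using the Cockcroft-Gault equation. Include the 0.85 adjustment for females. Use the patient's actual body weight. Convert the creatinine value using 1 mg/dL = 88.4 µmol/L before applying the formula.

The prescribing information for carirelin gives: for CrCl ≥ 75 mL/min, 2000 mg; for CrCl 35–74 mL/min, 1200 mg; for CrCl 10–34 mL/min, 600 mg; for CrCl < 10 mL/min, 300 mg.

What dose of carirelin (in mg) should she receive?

SCr = 329 / 88.4 = 3.722 mg/dL
CrCl = (140 − 24) × 106.5 / (72 × 3.722) × 0.85 = 12354.0 / 267.98 × 0.85 ≈ 39.2 mL/min
CrCl ≈ 39 mL/min → bracket 35–74 mL/min.
Dose for this bracket: 1200 mg.

1200 mg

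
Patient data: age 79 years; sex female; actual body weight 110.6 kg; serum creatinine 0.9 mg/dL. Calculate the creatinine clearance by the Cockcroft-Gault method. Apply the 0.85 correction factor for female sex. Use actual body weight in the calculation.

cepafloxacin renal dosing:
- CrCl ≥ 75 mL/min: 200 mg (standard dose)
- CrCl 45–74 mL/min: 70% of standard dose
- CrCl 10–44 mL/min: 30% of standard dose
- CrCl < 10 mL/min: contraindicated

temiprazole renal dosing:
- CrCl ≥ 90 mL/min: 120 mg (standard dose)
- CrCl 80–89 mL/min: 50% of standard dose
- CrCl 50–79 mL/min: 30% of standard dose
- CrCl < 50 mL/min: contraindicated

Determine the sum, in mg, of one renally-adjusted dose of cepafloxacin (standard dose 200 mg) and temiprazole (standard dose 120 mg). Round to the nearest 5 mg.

260 mg

CrCl = (140 − 79) × 110.6 / (72 × 0.9) × 0.85 = 6746.6 / 64.80 × 0.85 ≈ 88.5 mL/min
CrCl ≈ 88 mL/min.
cepafloxacin: ≥ 75 mL/min → 100% of 200 mg = 200 mg.
temiprazole: 80–89 mL/min → 50% of 120 mg = 60 mg.
Total = 200 + 60 = 260 mg.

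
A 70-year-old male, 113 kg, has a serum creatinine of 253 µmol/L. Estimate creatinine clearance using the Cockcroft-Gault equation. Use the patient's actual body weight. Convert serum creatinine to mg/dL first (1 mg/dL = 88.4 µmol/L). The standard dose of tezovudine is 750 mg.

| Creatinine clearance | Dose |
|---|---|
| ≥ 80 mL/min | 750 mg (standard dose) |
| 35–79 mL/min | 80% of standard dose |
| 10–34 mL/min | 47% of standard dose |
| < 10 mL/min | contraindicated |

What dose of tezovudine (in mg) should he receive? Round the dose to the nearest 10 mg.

600 mg

SCr = 253 / 88.4 = 2.862 mg/dL
CrCl = (140 − 70) × 113 / (72 × 2.862) = 7910.0 / 206.06 ≈ 38.4 mL/min
CrCl ≈ 38 mL/min → bracket 35–79 mL/min.
80% of 750 mg = 600 mg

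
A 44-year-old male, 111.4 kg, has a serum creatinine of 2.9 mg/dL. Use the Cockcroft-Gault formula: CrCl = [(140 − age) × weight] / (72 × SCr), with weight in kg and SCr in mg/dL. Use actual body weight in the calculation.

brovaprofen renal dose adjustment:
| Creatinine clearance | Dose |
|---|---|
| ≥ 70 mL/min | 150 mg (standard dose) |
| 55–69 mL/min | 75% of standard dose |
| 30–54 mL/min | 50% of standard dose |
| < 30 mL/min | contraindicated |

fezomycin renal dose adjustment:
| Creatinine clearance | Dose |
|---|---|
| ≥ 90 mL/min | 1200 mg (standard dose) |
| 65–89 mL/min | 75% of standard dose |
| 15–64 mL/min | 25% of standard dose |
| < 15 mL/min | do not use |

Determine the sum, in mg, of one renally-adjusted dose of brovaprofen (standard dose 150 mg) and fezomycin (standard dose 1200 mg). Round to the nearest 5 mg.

375 mg

CrCl = (140 − 44) × 111.4 / (72 × 2.9) = 10694.4 / 208.80 ≈ 51.2 mL/min
CrCl ≈ 51 mL/min.
brovaprofen: 30–54 mL/min → 50% of 150 mg = 75 mg.
fezomycin: 15–64 mL/min → 25% of 1200 mg = 300 mg.
Total = 75 + 300 = 375 mg.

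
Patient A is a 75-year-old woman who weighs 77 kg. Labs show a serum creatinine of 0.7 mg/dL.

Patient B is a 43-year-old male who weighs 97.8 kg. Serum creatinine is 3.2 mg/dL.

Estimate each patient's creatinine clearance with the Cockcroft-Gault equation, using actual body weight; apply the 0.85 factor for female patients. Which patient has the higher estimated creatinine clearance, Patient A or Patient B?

Patient A

Patient A: CrCl = (140 − 75) × 77 / (72 × 0.7) × 0.85 = 5005.0 / 50.40 × 0.85 ≈ 84.4 mL/min
Patient B: CrCl = (140 − 43) × 97.8 / (72 × 3.2) = 9486.6 / 230.40 ≈ 41.2 mL/min
84.4 vs 41.2 mL/min → Patient A is higher.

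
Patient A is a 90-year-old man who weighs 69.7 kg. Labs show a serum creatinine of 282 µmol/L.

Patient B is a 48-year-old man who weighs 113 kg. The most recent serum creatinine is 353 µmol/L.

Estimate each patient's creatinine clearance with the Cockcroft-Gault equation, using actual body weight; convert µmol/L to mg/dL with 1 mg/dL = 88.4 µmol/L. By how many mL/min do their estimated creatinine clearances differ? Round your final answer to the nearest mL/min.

21 mL/min

Patient A: SCr = 282 / 88.4 = 3.19 mg/dL
Patient A: CrCl = (140 − 90) × 69.7 / (72 × 3.19) = 3485.0 / 229.68 ≈ 15.2 mL/min
Patient B: SCr = 353 / 88.4 = 3.993 mg/dL
Patient B: CrCl = (140 − 48) × 113 / (72 × 3.993) = 10396.0 / 287.50 ≈ 36.2 mL/min
|15.2 − 36.2| = 21.0 mL/min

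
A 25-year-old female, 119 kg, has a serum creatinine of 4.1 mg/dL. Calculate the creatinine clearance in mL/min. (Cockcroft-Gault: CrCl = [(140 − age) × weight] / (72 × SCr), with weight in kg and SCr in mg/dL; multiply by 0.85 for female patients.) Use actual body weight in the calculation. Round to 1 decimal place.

39.4 mL/min

CrCl = (140 − 25) × 119 / (72 × 4.1) × 0.85 = 13685.0 / 295.20 × 0.85 ≈ 39.4 mL/min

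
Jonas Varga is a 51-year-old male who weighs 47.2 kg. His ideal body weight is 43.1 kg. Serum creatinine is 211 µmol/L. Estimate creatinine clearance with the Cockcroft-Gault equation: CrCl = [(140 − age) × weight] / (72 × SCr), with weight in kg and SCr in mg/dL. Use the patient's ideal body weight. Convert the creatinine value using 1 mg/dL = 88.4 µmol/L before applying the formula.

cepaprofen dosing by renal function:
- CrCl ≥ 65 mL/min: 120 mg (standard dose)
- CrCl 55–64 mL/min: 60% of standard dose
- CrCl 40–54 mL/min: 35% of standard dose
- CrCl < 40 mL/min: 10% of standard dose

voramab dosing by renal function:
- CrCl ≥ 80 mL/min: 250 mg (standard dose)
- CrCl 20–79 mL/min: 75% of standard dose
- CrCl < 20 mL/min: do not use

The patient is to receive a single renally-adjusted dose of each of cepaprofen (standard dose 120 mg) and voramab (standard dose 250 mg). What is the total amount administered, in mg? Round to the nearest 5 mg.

SCr = 211 / 88.4 = 2.387 mg/dL
CrCl = (140 − 51) × 43.1 / (72 × 2.387) = 3835.9 / 171.86 ≈ 22.3 mL/min
CrCl ≈ 22 mL/min.
cepaprofen: < 40 mL/min → 10% of 120 mg = 12 mg.
voramab: 20–79 mL/min → 75% of 250 mg = 187.5 mg.
Total = 12 + 187.5 = 199.5 mg.

200 mg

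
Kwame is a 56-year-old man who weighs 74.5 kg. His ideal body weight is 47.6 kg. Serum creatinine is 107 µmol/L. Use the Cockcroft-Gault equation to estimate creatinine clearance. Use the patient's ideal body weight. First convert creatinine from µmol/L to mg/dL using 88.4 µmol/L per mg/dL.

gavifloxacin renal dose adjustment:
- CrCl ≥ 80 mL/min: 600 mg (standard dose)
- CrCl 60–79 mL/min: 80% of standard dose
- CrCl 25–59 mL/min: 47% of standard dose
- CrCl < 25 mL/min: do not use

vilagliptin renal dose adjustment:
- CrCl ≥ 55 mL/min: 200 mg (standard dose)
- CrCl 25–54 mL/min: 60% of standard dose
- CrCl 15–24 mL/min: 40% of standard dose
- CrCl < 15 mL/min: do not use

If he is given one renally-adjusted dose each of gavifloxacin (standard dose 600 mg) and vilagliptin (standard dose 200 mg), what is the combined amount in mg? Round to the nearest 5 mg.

SCr = 107 / 88.4 = 1.21 mg/dL
CrCl = (140 − 56) × 47.6 / (72 × 1.21) = 3998.4 / 87.12 ≈ 45.9 mL/min
CrCl ≈ 46 mL/min.
gavifloxacin: 25–59 mL/min → 47% of 600 mg = 282 mg.
vilagliptin: 25–54 mL/min → 60% of 200 mg = 120 mg.
Total = 282 + 120 = 402 mg.

400 mg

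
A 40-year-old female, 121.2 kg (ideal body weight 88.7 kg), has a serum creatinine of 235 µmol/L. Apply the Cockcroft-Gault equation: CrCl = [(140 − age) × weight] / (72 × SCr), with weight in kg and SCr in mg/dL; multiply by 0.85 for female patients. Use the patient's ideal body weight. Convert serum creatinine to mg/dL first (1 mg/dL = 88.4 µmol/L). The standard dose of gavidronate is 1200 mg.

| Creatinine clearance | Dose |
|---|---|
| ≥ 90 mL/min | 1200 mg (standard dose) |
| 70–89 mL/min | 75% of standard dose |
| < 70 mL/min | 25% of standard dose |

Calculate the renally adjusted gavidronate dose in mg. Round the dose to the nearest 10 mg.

SCr = 235 / 88.4 = 2.658 mg/dL
CrCl = (140 − 40) × 88.7 / (72 × 2.658) × 0.85 = 8870.0 / 191.38 × 0.85 ≈ 39.4 mL/min
CrCl ≈ 39 mL/min → bracket < 70 mL/min.
25% of 1200 mg = 300 mg

300 mg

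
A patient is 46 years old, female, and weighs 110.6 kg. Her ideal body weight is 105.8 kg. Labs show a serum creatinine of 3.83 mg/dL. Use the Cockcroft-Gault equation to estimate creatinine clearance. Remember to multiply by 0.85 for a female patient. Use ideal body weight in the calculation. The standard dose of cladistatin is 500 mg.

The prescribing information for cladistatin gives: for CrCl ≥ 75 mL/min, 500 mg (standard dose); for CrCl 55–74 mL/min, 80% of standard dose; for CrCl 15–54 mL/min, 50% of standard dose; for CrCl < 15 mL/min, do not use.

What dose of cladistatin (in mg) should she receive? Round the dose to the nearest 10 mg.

CrCl = (140 − 46) × 105.8 / (72 × 3.83) × 0.85 = 9945.2 / 275.76 × 0.85 ≈ 30.7 mL/min
CrCl ≈ 31 mL/min → bracket 15–54 mL/min.
50% of 500 mg = 250 mg

250 mg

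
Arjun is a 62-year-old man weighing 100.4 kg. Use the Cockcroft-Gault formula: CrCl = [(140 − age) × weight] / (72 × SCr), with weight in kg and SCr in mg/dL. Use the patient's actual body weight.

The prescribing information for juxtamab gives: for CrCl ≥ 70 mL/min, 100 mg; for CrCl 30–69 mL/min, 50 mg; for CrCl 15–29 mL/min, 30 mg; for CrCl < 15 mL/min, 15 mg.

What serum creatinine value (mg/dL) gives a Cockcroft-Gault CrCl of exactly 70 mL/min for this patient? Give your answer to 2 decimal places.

1.55 mg/dL

Standard dose requires CrCl ≥ 70 mL/min.
Set (140 − 62) × 100.4 / (72 × SCr) = 70
SCr = (140 − 62) × 100.4 / (72 × 70) = 1.554 mg/dL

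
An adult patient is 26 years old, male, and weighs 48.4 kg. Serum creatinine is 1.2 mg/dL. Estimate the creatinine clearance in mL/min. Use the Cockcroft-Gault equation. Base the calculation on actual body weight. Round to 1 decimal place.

63.9 mL/min

CrCl = (140 − 26) × 48.4 / (72 × 1.2) = 5517.6 / 86.40 ≈ 63.9 mL/min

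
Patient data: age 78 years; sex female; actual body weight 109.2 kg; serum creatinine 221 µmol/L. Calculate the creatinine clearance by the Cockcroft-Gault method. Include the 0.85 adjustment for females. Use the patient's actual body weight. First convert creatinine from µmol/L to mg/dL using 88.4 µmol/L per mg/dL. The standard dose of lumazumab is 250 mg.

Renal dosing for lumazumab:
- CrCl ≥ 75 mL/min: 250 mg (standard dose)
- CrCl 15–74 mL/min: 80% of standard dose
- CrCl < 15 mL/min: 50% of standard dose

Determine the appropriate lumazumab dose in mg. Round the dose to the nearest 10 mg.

200 mg

SCr = 221 / 88.4 = 2.5 mg/dL
CrCl = (140 − 78) × 109.2 / (72 × 2.5) × 0.85 = 6770.4 / 180.00 × 0.85 ≈ 32.0 mL/min
CrCl ≈ 32 mL/min → bracket 15–74 mL/min.
80% of 250 mg = 200 mg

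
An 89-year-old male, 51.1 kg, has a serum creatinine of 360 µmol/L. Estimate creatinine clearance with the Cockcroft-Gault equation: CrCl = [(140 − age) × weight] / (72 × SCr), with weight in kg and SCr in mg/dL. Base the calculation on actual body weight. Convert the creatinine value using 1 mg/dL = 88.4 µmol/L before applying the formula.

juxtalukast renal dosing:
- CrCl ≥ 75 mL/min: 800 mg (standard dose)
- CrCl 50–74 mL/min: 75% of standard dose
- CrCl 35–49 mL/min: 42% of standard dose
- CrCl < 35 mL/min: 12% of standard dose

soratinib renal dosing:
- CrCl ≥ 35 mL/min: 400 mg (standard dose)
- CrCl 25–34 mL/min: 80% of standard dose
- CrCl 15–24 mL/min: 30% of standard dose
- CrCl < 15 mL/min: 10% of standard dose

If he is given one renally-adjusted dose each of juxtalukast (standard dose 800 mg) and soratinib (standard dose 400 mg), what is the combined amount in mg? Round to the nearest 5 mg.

SCr = 360 / 88.4 = 4.072 mg/dL
CrCl = (140 − 89) × 51.1 / (72 × 4.072) = 2606.1 / 293.18 ≈ 8.9 mL/min
CrCl ≈ 9 mL/min.
juxtalukast: < 35 mL/min → 12% of 800 mg = 96 mg.
soratinib: < 15 mL/min → 10% of 400 mg = 40 mg.
Total = 96 + 40 = 136 mg.

135 mg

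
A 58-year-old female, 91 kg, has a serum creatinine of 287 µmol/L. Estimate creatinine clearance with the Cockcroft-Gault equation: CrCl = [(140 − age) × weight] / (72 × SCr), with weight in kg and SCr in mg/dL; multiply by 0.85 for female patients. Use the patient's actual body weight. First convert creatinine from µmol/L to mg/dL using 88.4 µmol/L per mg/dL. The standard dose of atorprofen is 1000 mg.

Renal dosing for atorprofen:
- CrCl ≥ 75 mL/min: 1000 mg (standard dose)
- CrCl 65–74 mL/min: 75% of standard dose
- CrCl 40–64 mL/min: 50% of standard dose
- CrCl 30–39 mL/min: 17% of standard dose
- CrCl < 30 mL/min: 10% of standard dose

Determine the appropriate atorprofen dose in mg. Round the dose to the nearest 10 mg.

100 mg

SCr = 287 / 88.4 = 3.247 mg/dL
CrCl = (140 − 58) × 91 / (72 × 3.247) × 0.85 = 7462.0 / 233.78 × 0.85 ≈ 27.1 mL/min
CrCl ≈ 27 mL/min → bracket < 30 mL/min.
10% of 1000 mg = 100 mg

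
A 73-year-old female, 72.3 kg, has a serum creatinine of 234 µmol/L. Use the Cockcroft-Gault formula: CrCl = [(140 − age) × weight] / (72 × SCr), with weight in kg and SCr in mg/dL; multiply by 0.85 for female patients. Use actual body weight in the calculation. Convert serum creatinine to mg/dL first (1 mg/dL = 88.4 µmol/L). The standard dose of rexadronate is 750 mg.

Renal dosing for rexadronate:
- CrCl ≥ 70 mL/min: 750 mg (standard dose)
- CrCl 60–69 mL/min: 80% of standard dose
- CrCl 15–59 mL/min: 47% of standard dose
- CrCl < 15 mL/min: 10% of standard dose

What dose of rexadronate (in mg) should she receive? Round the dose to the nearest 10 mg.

350 mg

SCr = 234 / 88.4 = 2.647 mg/dL
CrCl = (140 − 73) × 72.3 / (72 × 2.647) × 0.85 = 4844.1 / 190.58 × 0.85 ≈ 21.6 mL/min
CrCl ≈ 22 mL/min → bracket 15–59 mL/min.
47% of 750 mg = 352.5 mg → 350 mg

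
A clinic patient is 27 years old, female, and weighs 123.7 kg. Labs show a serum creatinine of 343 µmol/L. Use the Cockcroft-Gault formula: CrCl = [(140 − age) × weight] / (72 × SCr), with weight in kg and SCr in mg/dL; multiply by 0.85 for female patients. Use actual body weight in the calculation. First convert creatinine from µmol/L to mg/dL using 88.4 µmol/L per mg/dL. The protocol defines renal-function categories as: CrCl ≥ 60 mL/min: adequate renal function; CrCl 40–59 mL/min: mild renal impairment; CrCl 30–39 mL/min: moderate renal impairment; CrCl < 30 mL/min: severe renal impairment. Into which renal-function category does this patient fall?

mild renal impairment

SCr = 343 / 88.4 = 3.88 mg/dL
CrCl = (140 − 27) × 123.7 / (72 × 3.88) × 0.85 = 13978.1 / 279.36 × 0.85 ≈ 42.5 mL/min
43 mL/min falls in the 'mild renal impairment' range.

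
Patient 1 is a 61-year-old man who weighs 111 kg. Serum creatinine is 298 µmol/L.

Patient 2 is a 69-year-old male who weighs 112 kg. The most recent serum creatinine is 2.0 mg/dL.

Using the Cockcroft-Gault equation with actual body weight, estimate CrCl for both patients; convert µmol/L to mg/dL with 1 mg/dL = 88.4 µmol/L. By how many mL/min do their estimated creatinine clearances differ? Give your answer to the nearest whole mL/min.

19 mL/min

Patient 1: SCr = 298 / 88.4 = 3.371 mg/dL
Patient 1: CrCl = (140 − 61) × 111 / (72 × 3.371) = 8769.0 / 242.71 ≈ 36.1 mL/min
Patient 2: CrCl = (140 − 69) × 112 / (72 × 2) = 7952.0 / 144.00 ≈ 55.2 mL/min
|36.1 − 55.2| = 19.1 mL/min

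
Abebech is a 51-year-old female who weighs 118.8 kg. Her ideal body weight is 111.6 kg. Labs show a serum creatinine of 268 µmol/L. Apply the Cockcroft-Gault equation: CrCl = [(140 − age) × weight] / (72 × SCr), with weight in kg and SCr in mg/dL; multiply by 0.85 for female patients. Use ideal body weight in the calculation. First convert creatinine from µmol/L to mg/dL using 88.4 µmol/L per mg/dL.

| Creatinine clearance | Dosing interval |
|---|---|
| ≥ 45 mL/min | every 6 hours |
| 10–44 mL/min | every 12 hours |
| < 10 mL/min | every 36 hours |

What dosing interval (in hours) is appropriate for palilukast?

SCr = 268 / 88.4 = 3.032 mg/dL
CrCl = (140 − 51) × 111.6 / (72 × 3.032) × 0.85 = 9932.4 / 218.30 × 0.85 ≈ 38.7 mL/min
CrCl ≈ 39 mL/min → bracket 10–44 mL/min → every 12 hours.

every 12 hours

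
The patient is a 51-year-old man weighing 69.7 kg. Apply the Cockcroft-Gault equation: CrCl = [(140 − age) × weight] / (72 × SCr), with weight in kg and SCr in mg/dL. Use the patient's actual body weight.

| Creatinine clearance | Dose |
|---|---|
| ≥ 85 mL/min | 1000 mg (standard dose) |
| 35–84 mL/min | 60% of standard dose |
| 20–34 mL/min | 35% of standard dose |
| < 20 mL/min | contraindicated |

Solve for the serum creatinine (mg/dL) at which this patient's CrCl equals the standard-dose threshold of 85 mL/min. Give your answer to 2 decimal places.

1.01 mg/dL

Standard dose requires CrCl ≥ 85 mL/min.
Set (140 − 51) × 69.7 / (72 × SCr) = 85
SCr = (140 − 51) × 69.7 / (72 × 85) = 1.014 mg/dL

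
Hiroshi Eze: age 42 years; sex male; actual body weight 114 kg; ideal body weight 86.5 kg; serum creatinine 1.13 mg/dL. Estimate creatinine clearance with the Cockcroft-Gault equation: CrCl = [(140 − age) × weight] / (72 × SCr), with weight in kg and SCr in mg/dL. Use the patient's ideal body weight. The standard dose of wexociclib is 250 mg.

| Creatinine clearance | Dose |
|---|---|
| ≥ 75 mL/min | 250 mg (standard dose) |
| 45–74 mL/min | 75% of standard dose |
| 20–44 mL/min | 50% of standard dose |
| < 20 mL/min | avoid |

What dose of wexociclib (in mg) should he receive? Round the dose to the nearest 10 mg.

CrCl = (140 − 42) × 86.5 / (72 × 1.13) = 8477.0 / 81.36 ≈ 104.2 mL/min
CrCl ≈ 104 mL/min → bracket ≥ 75 mL/min.
100% of 250 mg = 250 mg

250 mg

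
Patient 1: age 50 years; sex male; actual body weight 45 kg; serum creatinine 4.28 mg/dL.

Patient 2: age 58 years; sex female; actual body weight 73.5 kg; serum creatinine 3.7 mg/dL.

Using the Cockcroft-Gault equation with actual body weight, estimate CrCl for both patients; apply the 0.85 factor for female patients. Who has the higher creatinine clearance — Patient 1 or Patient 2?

Patient 1: CrCl = (140 − 50) × 45 / (72 × 4.28) = 4050.0 / 308.16 ≈ 13.1 mL/min
Patient 2: CrCl = (140 − 58) × 73.5 / (72 × 3.7) × 0.85 = 6027.0 / 266.40 × 0.85 ≈ 19.2 mL/min
13.1 vs 19.2 mL/min → Patient 2 is higher.

Patient 2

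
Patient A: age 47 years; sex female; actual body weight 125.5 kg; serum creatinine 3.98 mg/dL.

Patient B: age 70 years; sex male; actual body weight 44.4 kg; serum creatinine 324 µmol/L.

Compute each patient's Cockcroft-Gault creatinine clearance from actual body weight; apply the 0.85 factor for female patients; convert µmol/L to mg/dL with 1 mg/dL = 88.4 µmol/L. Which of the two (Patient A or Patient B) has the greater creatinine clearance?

Patient A: CrCl = (140 − 47) × 125.5 / (72 × 3.98) × 0.85 = 11671.5 / 286.56 × 0.85 ≈ 34.6 mL/min
Patient B: SCr = 324 / 88.4 = 3.665 mg/dL
Patient B: CrCl = (140 − 70) × 44.4 / (72 × 3.665) = 3108.0 / 263.88 ≈ 11.8 mL/min
34.6 vs 11.8 mL/min → Patient A is higher.

Patient A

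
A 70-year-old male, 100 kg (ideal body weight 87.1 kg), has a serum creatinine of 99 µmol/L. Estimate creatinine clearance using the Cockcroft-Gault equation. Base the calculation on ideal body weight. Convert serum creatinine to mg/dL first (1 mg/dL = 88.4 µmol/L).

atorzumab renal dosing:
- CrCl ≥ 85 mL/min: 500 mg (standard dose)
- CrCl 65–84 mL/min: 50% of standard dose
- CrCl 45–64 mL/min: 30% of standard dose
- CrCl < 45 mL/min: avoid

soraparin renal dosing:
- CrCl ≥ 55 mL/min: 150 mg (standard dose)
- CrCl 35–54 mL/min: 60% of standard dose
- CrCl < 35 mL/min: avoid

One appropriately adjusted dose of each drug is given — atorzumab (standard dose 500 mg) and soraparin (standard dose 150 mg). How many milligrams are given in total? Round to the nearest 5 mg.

400 mg

SCr = 99 / 88.4 = 1.12 mg/dL
CrCl = (140 − 70) × 87.1 / (72 × 1.12) = 6097.0 / 80.64 ≈ 75.6 mL/min
CrCl ≈ 76 mL/min.
atorzumab: 65–84 mL/min → 50% of 500 mg = 250 mg.
soraparin: ≥ 55 mL/min → 100% of 150 mg = 150 mg.
Total = 250 + 150 = 400 mg.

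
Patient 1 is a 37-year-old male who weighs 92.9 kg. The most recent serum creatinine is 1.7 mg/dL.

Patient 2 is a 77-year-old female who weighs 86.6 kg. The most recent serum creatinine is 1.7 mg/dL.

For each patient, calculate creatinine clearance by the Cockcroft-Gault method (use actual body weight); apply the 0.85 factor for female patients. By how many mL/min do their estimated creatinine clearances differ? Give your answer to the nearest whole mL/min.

Patient 1: CrCl = (140 − 37) × 92.9 / (72 × 1.7) = 9568.7 / 122.40 ≈ 78.2 mL/min
Patient 2: CrCl = (140 − 77) × 86.6 / (72 × 1.7) × 0.85 = 5455.8 / 122.40 × 0.85 ≈ 37.9 mL/min
|78.2 − 37.9| = 40.3 mL/min

40 mL/min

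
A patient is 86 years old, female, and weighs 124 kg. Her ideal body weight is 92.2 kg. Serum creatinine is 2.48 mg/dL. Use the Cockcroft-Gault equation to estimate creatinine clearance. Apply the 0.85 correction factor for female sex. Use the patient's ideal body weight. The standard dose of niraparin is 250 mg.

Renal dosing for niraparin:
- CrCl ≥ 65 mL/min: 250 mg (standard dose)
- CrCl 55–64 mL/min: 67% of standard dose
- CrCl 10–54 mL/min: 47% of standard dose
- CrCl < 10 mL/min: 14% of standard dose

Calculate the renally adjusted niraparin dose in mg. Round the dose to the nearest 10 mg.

120 mg

CrCl = (140 − 86) × 92.2 / (72 × 2.48) × 0.85 = 4978.8 / 178.56 × 0.85 ≈ 23.7 mL/min
CrCl ≈ 24 mL/min → bracket 10–54 mL/min.
47% of 250 mg = 117.5 mg → 120 mg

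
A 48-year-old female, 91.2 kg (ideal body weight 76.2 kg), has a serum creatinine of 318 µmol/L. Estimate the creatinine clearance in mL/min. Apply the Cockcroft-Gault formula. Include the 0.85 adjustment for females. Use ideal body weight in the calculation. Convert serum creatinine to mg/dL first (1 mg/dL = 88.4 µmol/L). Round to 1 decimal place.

23.0 mL/min

SCr = 318 / 88.4 = 3.597 mg/dL
CrCl = (140 − 48) × 76.2 / (72 × 3.597) × 0.85 = 7010.4 / 258.98 × 0.85 ≈ 23.0 mL/min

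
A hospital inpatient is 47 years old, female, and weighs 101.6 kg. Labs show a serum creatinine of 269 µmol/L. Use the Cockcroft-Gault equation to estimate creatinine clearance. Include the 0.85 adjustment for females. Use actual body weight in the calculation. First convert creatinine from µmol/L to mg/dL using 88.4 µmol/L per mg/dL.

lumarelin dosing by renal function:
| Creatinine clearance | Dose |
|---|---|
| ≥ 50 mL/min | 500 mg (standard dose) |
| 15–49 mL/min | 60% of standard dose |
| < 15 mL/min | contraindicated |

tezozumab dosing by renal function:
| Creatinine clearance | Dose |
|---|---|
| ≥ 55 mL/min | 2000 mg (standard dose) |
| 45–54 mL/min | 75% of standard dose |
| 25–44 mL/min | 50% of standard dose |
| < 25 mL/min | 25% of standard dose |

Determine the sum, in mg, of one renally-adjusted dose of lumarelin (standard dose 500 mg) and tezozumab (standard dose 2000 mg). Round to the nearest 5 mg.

SCr = 269 / 88.4 = 3.043 mg/dL
CrCl = (140 − 47) × 101.6 / (72 × 3.043) × 0.85 = 9448.8 / 219.10 × 0.85 ≈ 36.7 mL/min
CrCl ≈ 37 mL/min.
lumarelin: 15–49 mL/min → 60% of 500 mg = 300 mg.
tezozumab: 25–44 mL/min → 50% of 2000 mg = 1000 mg.
Total = 300 + 1000 = 1300 mg.

1300 mg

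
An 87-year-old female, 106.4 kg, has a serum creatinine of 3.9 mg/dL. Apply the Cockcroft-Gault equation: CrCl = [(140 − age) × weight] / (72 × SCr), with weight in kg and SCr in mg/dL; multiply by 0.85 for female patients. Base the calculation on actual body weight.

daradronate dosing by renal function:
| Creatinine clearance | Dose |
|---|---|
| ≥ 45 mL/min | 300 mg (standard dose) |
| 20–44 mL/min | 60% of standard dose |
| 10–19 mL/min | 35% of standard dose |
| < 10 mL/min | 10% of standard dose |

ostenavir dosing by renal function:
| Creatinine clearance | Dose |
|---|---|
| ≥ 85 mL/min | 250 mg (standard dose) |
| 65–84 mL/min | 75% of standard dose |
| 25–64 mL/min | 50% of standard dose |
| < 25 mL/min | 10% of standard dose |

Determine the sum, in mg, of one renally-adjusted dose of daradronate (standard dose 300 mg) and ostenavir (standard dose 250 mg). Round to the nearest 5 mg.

130 mg

CrCl = (140 − 87) × 106.4 / (72 × 3.9) × 0.85 = 5639.2 / 280.80 × 0.85 ≈ 17.1 mL/min
CrCl ≈ 17 mL/min.
daradronate: 10–19 mL/min → 35% of 300 mg = 105 mg.
ostenavir: < 25 mL/min → 10% of 250 mg = 25 mg.
Total = 105 + 25 = 130 mg.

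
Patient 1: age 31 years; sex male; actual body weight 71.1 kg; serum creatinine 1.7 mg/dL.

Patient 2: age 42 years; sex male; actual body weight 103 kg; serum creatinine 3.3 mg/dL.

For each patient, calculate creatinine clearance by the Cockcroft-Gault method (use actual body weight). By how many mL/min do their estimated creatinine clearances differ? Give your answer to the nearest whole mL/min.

21 mL/min

Patient 1: CrCl = (140 − 31) × 71.1 / (72 × 1.7) = 7749.9 / 122.40 ≈ 63.3 mL/min
Patient 2: CrCl = (140 − 42) × 103 / (72 × 3.3) = 10094.0 / 237.60 ≈ 42.5 mL/min
|63.3 − 42.5| = 20.8 mL/min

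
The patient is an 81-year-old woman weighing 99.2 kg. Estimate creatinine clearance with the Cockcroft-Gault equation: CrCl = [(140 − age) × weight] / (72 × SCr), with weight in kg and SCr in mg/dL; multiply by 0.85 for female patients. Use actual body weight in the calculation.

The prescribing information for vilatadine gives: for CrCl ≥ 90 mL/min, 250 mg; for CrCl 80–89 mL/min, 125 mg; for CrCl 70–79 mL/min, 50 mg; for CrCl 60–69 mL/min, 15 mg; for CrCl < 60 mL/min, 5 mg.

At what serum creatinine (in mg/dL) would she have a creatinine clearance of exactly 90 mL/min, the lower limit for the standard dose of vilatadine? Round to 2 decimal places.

0.77 mg/dL

Standard dose requires CrCl ≥ 90 mL/min.
Set (140 − 81) × 99.2 × 0.85 / (72 × SCr) = 90
SCr = (140 − 81) × 99.2 × 0.85 / (72 × 90) = 0.768 mg/dL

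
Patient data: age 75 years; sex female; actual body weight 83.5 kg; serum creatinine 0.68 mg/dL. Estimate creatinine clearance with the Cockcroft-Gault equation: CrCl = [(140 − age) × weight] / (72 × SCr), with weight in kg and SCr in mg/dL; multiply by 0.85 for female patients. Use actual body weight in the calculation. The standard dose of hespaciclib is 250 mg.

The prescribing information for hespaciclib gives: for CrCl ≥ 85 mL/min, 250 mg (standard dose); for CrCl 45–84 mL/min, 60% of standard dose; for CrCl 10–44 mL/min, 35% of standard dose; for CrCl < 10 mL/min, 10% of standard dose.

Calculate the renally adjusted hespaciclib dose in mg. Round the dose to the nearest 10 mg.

CrCl = (140 − 75) × 83.5 / (72 × 0.68) × 0.85 = 5427.5 / 48.96 × 0.85 ≈ 94.2 mL/min
CrCl ≈ 94 mL/min → bracket ≥ 85 mL/min.
100% of 250 mg = 250 mg

250 mg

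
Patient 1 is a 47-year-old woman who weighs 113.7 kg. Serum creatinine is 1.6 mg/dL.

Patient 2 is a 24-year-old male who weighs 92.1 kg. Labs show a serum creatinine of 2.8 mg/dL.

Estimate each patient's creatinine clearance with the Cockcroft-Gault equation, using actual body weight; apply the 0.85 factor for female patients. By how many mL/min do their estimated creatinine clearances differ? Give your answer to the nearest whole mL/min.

Patient 1: CrCl = (140 − 47) × 113.7 / (72 × 1.6) × 0.85 = 10574.1 / 115.20 × 0.85 ≈ 78.0 mL/min
Patient 2: CrCl = (140 − 24) × 92.1 / (72 × 2.8) = 10683.6 / 201.60 ≈ 53.0 mL/min
|78.0 − 53.0| = 25.0 mL/min

25 mL/min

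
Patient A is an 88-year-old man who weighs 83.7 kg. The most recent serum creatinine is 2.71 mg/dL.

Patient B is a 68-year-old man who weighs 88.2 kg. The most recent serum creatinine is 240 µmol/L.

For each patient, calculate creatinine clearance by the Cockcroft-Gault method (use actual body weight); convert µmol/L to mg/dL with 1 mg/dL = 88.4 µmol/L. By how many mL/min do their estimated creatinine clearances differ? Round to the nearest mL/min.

10 mL/min

Patient A: CrCl = (140 − 88) × 83.7 / (72 × 2.71) = 4352.4 / 195.12 ≈ 22.3 mL/min
Patient B: SCr = 240 / 88.4 = 2.715 mg/dL
Patient B: CrCl = (140 − 68) × 88.2 / (72 × 2.715) = 6350.4 / 195.48 ≈ 32.5 mL/min
|22.3 − 32.5| = 10.2 mL/min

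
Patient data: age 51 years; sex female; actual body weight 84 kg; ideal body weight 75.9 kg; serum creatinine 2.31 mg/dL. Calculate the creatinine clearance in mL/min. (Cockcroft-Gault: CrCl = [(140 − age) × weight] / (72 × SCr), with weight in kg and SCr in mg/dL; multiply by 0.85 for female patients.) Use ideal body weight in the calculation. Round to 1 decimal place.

34.5 mL/min

CrCl = (140 − 51) × 75.9 / (72 × 2.31) × 0.85 = 6755.1 / 166.32 × 0.85 ≈ 34.5 mL/min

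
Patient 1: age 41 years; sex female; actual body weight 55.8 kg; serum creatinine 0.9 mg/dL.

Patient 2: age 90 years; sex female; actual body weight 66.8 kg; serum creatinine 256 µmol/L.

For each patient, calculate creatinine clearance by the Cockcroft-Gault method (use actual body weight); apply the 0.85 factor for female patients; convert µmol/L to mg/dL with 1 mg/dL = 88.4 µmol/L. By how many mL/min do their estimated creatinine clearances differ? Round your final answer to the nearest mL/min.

59 mL/min

Patient 1: CrCl = (140 − 41) × 55.8 / (72 × 0.9) × 0.85 = 5524.2 / 64.80 × 0.85 ≈ 72.5 mL/min
Patient 2: SCr = 256 / 88.4 = 2.896 mg/dL
Patient 2: CrCl = (140 − 90) × 66.8 / (72 × 2.896) × 0.85 = 3340.0 / 208.51 × 0.85 ≈ 13.6 mL/min
|72.5 − 13.6| = 58.9 mL/min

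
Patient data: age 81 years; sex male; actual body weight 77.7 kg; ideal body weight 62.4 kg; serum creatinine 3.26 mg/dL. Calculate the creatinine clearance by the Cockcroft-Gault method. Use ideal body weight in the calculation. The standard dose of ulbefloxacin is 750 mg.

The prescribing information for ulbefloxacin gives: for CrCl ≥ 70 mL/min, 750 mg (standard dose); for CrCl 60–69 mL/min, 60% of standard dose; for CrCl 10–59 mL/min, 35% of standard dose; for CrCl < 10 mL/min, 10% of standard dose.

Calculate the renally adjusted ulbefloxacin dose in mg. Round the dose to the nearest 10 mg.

260 mg

CrCl = (140 − 81) × 62.4 / (72 × 3.26) = 3681.6 / 234.72 ≈ 15.7 mL/min
CrCl ≈ 16 mL/min → bracket 10–59 mL/min.
35% of 750 mg = 262.5 mg → 260 mg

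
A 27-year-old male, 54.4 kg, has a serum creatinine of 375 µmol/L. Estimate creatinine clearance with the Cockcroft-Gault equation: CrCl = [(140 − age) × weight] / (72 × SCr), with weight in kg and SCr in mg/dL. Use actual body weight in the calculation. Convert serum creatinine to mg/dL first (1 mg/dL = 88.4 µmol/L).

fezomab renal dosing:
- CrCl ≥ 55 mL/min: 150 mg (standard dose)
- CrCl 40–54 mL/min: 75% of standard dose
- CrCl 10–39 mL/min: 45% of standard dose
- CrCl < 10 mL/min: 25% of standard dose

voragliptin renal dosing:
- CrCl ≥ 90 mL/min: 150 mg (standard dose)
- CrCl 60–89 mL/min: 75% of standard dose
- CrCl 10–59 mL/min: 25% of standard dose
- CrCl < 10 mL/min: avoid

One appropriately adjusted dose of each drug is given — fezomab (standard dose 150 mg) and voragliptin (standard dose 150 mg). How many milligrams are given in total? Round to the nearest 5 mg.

105 mg

SCr = 375 / 88.4 = 4.242 mg/dL
CrCl = (140 − 27) × 54.4 / (72 × 4.242) = 6147.2 / 305.42 ≈ 20.1 mL/min
CrCl ≈ 20 mL/min.
fezomab: 10–39 mL/min → 45% of 150 mg = 67.5 mg.
voragliptin: 10–59 mL/min → 25% of 150 mg = 37.5 mg.
Total = 67.5 + 37.5 = 105 mg.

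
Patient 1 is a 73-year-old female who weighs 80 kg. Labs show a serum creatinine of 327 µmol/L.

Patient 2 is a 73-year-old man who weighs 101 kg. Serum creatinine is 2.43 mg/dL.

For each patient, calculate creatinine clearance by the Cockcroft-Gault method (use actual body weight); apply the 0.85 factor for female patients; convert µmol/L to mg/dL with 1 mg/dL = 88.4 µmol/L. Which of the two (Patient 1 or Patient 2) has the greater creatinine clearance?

Patient 2

Patient 1: SCr = 327 / 88.4 = 3.699 mg/dL
Patient 1: CrCl = (140 − 73) × 80 / (72 × 3.699) × 0.85 = 5360.0 / 266.33 × 0.85 ≈ 17.1 mL/min
Patient 2: CrCl = (140 − 73) × 101 / (72 × 2.43) = 6767.0 / 174.96 ≈ 38.7 mL/min
17.1 vs 38.7 mL/min → Patient 2 is higher.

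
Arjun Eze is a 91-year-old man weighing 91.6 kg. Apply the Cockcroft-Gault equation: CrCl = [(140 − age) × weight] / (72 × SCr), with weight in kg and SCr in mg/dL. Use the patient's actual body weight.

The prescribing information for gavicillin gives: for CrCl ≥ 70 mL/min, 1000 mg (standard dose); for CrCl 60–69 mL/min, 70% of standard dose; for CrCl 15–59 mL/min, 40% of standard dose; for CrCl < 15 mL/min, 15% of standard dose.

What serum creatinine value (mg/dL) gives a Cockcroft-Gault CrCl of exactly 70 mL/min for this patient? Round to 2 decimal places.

0.89 mg/dL

Standard dose requires CrCl ≥ 70 mL/min.
Set (140 − 91) × 91.6 / (72 × SCr) = 70
SCr = (140 − 91) × 91.6 / (72 × 70) = 0.891 mg/dL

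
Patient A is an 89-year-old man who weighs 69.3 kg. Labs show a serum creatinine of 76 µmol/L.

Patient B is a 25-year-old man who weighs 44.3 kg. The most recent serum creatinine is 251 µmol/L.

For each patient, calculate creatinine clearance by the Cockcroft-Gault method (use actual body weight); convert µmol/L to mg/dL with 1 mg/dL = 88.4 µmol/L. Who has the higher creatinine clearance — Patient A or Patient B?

Patient A: SCr = 76 / 88.4 = 0.86 mg/dL
Patient A: CrCl = (140 − 89) × 69.3 / (72 × 0.86) = 3534.3 / 61.92 ≈ 57.1 mL/min
Patient B: SCr = 251 / 88.4 = 2.839 mg/dL
Patient B: CrCl = (140 − 25) × 44.3 / (72 × 2.839) = 5094.5 / 204.41 ≈ 24.9 mL/min
57.1 vs 24.9 mL/min → Patient A is higher.

Patient A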